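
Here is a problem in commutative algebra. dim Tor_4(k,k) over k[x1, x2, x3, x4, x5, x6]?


Koszul: C(n,i)=C(6,4)=15


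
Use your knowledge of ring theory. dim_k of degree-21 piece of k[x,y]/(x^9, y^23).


k[x,y], I = (x^9, y^23), d = 21
Need i < 9 and d-i < 23.
Range: 0 <= i <= 8.
H(21) = 9


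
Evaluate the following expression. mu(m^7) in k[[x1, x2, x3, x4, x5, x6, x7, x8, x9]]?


C(n+d-1,d)=C(15,7)=6435


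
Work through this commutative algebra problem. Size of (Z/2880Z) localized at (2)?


2-primary part: 2880=2^6*45
Size=2^6=64


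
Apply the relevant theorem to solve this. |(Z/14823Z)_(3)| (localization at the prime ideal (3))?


3-primary part: 14823=3^5*61
Size=3^5=243


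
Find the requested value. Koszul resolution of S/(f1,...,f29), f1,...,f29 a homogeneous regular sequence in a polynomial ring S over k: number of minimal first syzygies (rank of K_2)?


Regular sequence => Koszul complex is the minimal free resolution.
Syz_1 minimally generated by Koszul relations f_i*e_j - f_j*e_i (i<j): mu(Syz_1) = beta_2 = C(m,2) = m(m-1)/2
m=29
29*28/2 = 406


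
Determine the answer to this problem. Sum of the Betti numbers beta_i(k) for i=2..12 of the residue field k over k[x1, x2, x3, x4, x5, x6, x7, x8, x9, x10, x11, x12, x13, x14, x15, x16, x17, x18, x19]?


Koszul resolution: beta_i(k)=C(n,i), n=19
C(19,2)=171, C(19,3)=969, C(19,4)=3876, C(19,5)=11628, C(19,6)=27132, C(19,7)=50388, C(19,8)=75582, C(19,9)=92378, C(19,10)=92378, C(19,11)=75582, C(19,12)=50388
Sum=480472


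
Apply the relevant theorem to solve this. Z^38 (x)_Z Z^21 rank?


rank(M(x)N) = rank(M)*rank(N)
38*21 = 798


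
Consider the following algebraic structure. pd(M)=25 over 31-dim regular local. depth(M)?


pd+depth=depth(R)=31
depth=31-25=6


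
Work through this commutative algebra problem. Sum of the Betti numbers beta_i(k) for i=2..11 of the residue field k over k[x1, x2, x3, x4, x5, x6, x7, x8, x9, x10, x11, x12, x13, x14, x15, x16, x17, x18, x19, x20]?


Koszul resolution: beta_i(k)=C(n,i), n=20
C(20,2)=190, C(20,3)=1140, C(20,4)=4845, C(20,5)=15504, C(20,6)=38760, C(20,7)=77520, C(20,8)=125970, C(20,9)=167960, C(20,10)=184756, C(20,11)=167960
Sum=784605


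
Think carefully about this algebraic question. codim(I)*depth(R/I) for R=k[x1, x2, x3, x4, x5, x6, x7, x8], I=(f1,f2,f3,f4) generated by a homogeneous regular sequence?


codim=4, depth=dim(R/I)=8-4=4
Product=4*4=16


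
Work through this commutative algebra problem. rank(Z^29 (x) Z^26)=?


rank(M(x)N) = rank(M)*rank(N)
29*26 = 754


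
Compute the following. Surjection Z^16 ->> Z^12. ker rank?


rank(ker) = 16-12 = 4


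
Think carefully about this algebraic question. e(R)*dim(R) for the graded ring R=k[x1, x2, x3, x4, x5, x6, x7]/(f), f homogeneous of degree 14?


e(R)=deg(f)=14, dim(R)=7-1=6
e*dim=14*6=84


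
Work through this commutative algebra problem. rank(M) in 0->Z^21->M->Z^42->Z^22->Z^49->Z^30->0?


Alt sum=0:
(-1)^0*21 + (-1)^1*? + (-1)^2*42 + (-1)^3*22 + (-1)^4*49 + (-1)^5*30=0
rank(M)=60


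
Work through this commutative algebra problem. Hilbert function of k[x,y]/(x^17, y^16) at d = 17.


k[x,y], I = (x^17, y^16), d = 17
Need i < 17 and d-i < 16.
Range: 2 <= i <= 16.
H(17) = 15


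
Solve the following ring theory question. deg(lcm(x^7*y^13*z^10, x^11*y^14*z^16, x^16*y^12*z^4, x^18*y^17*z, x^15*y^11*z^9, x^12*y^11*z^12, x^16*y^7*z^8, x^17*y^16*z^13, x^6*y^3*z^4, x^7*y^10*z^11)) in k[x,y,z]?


lcm = componentwise max:
x: max(7,11,16,18,15,12,16,17,6,7)=18
y: max(13,14,12,17,11,11,7,16,3,10)=17
z: max(10,16,4,1,9,12,8,13,4,11)=16
Total=18+17+16=51


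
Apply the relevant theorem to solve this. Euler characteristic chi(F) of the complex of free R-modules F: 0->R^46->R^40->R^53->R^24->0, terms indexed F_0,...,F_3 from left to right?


chi = sum (-1)^i * rank:
(-1)^0*46=46
(-1)^1*40=-40
(-1)^2*53=53
(-1)^3*24=-24
chi=35


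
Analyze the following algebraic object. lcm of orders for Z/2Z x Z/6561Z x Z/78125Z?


Exponent = lcm of the cyclic orders; pairwise coprime => product.
2^1*3^8*5^7=2*6561*78125=1025156250


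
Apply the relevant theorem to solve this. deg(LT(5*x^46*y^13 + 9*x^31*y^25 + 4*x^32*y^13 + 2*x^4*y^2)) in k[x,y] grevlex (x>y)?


LT: 5*x^46*y^13
deg_x=46, deg_y=13
Total=46+13=59


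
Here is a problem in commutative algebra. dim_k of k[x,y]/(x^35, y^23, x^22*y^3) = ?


k[x,y]/I, I = (x^35, y^23, x^22*y^3)
Rect: 35x23=805. Corner: (35-22)x(23-3)=260.
dim = 805-260 = 545


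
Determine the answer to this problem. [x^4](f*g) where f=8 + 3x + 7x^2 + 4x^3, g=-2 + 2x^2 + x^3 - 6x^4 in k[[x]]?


[x^4] = sum a_i*b_j, i+j=4
  8*-6=-48
  3*1=3
  7*2=14
Sum=-31


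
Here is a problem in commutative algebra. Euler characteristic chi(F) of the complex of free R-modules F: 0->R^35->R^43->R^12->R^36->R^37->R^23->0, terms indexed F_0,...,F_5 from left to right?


chi = sum (-1)^i * rank:
(-1)^0*35=35
(-1)^1*43=-43
(-1)^2*12=12
(-1)^3*36=-36
(-1)^4*37=37
(-1)^5*23=-23
chi=-18


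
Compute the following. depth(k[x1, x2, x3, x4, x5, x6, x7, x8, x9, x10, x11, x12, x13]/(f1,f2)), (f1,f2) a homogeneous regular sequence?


depth(R)=13
depth(R/I)=13-2=11


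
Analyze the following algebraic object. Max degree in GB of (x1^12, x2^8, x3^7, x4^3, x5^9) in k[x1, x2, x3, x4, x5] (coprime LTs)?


Pure powers, coprime LTs => already GB.
Degrees: 12, 8, 7, 3, 9
Max=12


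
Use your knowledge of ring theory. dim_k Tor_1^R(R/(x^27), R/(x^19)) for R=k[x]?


Tor_1(R/I,R/J)=(I cap J)/IJ=(x^27)/(x^46)
dim=46-27=min(27,19)=19


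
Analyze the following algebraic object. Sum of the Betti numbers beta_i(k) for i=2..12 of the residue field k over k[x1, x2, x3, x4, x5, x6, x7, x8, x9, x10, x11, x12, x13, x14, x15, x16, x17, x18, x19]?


Koszul resolution: beta_i(k)=C(n,i), n=19
C(19,2)=171, C(19,3)=969, C(19,4)=3876, C(19,5)=11628, C(19,6)=27132, C(19,7)=50388, C(19,8)=75582, C(19,9)=92378, C(19,10)=92378, C(19,11)=75582, C(19,12)=50388
Sum=480472


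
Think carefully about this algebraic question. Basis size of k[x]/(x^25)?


Basis: 1,x,...,x^24
dim=25


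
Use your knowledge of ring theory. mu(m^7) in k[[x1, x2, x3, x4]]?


C(n+d-1,d)=C(10,7)=120


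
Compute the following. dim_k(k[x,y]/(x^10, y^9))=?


Basis: x^i*y^j, i<10, j<9
10*9=90


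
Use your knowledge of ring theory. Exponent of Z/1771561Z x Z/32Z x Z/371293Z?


Exponent = lcm of the cyclic orders; pairwise coprime => product.
11^6*2^5*13^5=1771561*32*371293=21048582347936


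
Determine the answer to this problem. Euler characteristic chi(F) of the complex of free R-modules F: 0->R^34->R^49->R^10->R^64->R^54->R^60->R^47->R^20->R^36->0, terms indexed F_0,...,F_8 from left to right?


chi = sum (-1)^i * rank:
(-1)^0*34=34
(-1)^1*49=-49
(-1)^2*10=10
(-1)^3*64=-64
(-1)^4*54=54
(-1)^5*60=-60
(-1)^6*47=47
(-1)^7*20=-20
(-1)^8*36=36
chi=-12


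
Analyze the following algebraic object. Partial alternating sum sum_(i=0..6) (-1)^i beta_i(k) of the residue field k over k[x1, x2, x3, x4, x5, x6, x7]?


Koszul resolution: beta_i(k)=C(n,i), n=7
sum_(i=0..p) (-1)^i C(n,i) = (-1)^p C(n-1,p)
(-1)^6*C(6,6) = (-1)^6*1 = 1


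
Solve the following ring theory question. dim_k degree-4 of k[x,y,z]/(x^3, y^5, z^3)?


Need i<3, j<5, k<3 with i+j+k=4.
For each i, j ranges over max(0,4-i-2)..min(4,4-i):
  i=0: j in [2,4] -> 3
  i=1: j in [1,3] -> 3
  i=2: j in [0,2] -> 3
H(4) = 3+3+3 = 9


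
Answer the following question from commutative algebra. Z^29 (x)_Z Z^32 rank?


rank(M(x)N) = rank(M)*rank(N)
29*32 = 928


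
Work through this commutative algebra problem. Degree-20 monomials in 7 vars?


C(d+n-1,n-1)=C(26,6)=230230


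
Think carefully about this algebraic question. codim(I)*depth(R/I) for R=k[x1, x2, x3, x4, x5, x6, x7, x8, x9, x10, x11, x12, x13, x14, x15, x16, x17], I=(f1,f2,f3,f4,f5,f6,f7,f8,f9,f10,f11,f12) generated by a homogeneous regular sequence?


codim=12, depth=dim(R/I)=17-12=5
Product=12*5=60


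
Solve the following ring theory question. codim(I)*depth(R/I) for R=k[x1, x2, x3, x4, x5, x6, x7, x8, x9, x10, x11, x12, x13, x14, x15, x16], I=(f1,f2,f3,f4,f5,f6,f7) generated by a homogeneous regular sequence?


codim=7, depth=dim(R/I)=16-7=9
Product=7*9=63


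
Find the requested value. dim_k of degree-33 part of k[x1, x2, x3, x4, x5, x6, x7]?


C(d+n-1,n-1)=C(39,6)=3262623


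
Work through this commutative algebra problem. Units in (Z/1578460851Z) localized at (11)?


Local ring = Z/19487171Z.
phi(19487171) = 11^6*(11-1) = 17715610


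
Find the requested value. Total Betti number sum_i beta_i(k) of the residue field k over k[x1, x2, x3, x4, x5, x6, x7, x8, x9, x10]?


Koszul resolution: beta_i(k)=C(n,i), n=10
sum_i C(10,i) = 2^10 = 1024


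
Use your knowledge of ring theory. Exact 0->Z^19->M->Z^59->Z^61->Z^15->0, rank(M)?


Alt sum=0:
(-1)^0*19 + (-1)^1*? + (-1)^2*59 + (-1)^3*61 + (-1)^4*15=0
rank(M)=32


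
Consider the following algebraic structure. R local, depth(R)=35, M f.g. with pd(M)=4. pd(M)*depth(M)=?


pd+depth=35
depth=35-4=31
pd*depth=4*31=124


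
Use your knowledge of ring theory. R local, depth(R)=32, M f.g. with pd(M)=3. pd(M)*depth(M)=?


pd+depth=32
depth=32-3=29
pd*depth=3*29=87


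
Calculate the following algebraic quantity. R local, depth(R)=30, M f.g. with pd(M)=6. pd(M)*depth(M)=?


pd+depth=30
depth=30-6=24
pd*depth=6*24=144


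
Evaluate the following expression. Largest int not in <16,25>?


gcd(16,25)=1 => F=ab-a-b=16*25-16-25=400-41=359


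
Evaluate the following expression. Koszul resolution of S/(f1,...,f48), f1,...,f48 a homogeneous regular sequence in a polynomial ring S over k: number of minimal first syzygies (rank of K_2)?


Regular sequence => Koszul complex is the minimal free resolution.
Syz_1 minimally generated by Koszul relations f_i*e_j - f_j*e_i (i<j): mu(Syz_1) = beta_2 = C(m,2) = m(m-1)/2
m=48
48*47/2 = 1128


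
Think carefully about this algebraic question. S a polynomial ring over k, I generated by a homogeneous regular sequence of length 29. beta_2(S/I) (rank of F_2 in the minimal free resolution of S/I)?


Regular sequence => Koszul complex is the minimal free resolution.
Syz_1 minimally generated by Koszul relations f_i*e_j - f_j*e_i (i<j): mu(Syz_1) = beta_2 = C(m,2) = m(m-1)/2
m=29
29*28/2 = 406


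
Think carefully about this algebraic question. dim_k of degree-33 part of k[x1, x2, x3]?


C(d+n-1,n-1)=C(35,2)=595


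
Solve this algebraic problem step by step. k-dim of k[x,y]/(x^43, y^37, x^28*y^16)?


k[x,y]/I, I = (x^43, y^37, x^28*y^16)
Rect: 43x37=1591. Corner: (43-28)x(37-16)=315.
dim = 1591-315 = 1276


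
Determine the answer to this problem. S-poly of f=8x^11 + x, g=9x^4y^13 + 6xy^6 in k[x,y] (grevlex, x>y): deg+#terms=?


LT(f)=8x^11, LT(g)=9x^4y^13
lcm(LM)=x^11y^13
S(f,g) (scaled by 72 to clear denominators) = 9y^13*f - 8x^7*g = -48x^8y^6 + 9xy^13
2 terms, deg 14.
14+2=16


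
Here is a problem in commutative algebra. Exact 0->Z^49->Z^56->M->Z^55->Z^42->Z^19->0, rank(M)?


Alt sum=0:
(-1)^0*49 + (-1)^1*56 + (-1)^2*? + (-1)^3*55 + (-1)^4*42 + (-1)^5*19=0
rank(M)=39


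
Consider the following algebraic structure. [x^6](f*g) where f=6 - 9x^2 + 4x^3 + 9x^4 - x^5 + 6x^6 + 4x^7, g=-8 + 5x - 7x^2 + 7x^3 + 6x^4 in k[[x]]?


[x^6] = sum a_i*b_j, i+j=6
  -9*6=-54
  4*7=28
  9*-7=-63
  -1*5=-5
  6*-8=-48
Sum=-142


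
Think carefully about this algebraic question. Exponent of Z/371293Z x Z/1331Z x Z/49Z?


Exponent = lcm of the cyclic orders; pairwise coprime => product.
13^5*11^3*7^2=371293*1331*49=24215358167


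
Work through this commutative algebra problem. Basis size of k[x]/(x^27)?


Basis: 1,x,...,x^26
dim=27


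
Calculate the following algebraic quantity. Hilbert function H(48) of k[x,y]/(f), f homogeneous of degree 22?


H(t)=d for t>=d-1.
d=22, t=48
H(48)=22


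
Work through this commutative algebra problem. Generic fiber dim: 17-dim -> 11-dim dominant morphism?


dim(fiber)=dim(X)-dim(Y)=17-11=6


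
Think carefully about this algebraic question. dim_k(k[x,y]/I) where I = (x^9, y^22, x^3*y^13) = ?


k[x,y]/I, I = (x^9, y^22, x^3*y^13)
Rect: 9x22=198. Corner: (9-3)x(22-13)=54.
dim = 198-54 = 144


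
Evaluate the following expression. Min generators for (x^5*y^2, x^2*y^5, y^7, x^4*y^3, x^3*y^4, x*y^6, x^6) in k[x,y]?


Remove redundant (divisible by others).
Min: x^6, x^5*y^2, x^4*y^3, x^3*y^4, x^2*y^5, x*y^6, y^7
Count=7


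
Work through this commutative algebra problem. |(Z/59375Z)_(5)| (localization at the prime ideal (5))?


5-primary part: 59375=5^5*19
Size=5^5=3125


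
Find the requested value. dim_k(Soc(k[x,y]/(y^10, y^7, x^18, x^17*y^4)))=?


Socle = ann(m) = span of standard monomials u with x*u, y*u in I (staircase corners).
Redundant generators: y^10
Minimal generators: x^18, x^17*y^4, y^7
Corners: x^16y^6, x^17y^3
Socle dim=2


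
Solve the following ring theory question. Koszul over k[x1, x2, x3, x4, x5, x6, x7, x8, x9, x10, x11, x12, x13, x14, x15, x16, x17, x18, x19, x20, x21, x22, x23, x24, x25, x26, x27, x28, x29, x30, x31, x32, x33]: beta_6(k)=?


C(n,i)=C(33,6)=1107568


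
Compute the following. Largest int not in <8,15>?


gcd(8,15)=1 => F=ab-a-b=8*15-8-15=120-23=97


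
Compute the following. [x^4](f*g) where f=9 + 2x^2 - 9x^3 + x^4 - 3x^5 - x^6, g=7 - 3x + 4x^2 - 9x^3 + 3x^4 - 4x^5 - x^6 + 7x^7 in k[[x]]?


[x^4] = sum a_i*b_j, i+j=4
  9*3=27
  2*4=8
  -9*-3=27
  1*7=7
Sum=69


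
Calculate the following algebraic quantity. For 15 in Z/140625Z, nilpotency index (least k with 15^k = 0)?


15^k mod 140625:
k=1: 15
k=2: 225
k=3: 3375
k=4: 50625
k=5: 56250
k=6: 0
First zero at k = 6


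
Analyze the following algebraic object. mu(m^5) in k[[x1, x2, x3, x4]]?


C(n+d-1,d)=C(8,5)=56


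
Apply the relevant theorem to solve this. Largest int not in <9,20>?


gcd(9,20)=1 => F=ab-a-b=9*20-9-20=180-29=151


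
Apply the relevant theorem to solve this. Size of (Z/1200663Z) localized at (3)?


3-primary part: 1200663=3^9*61
Size=3^9=19683


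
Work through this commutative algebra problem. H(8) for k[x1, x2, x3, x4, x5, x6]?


C(d+n-1,n-1)=C(13,5)=1287


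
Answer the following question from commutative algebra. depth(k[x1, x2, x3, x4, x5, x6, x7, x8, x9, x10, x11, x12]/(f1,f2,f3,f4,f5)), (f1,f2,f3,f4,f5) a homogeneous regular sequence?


depth(R)=12
depth(R/I)=12-5=7


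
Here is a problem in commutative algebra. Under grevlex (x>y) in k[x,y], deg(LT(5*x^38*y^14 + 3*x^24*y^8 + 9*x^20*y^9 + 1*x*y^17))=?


LT: 5*x^38*y^14
deg_x=38, deg_y=14
Total=38+14=52


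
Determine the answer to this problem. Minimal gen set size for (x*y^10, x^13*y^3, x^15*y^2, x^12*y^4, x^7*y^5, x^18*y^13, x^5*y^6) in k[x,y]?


Remove redundant (divisible by others).
x^18*y^13 redundant.
Min: x^15*y^2, x^13*y^3, x^12*y^4, x^7*y^5, x^5*y^6, x*y^10
Count=6


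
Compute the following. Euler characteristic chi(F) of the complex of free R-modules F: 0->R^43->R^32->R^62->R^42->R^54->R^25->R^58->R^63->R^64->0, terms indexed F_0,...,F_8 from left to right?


chi = sum (-1)^i * rank:
(-1)^0*43=43
(-1)^1*32=-32
(-1)^2*62=62
(-1)^3*42=-42
(-1)^4*54=54
(-1)^5*25=-25
(-1)^6*58=58
(-1)^7*63=-63
(-1)^8*64=64
chi=119


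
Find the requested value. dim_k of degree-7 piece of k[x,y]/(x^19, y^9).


k[x,y], I = (x^19, y^9), d = 7
Need i < 19 and d-i < 9.
Range: 0 <= i <= 7.
H(7) = 8


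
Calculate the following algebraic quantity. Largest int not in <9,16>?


gcd(9,16)=1 => F=ab-a-b=9*16-9-16=144-25=119


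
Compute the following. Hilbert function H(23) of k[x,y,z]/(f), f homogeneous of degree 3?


C(25,2)-C(22,2)=300-231=69


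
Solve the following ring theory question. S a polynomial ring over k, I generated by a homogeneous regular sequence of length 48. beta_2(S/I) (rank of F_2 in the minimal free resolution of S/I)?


Regular sequence => Koszul complex is the minimal free resolution.
Syz_1 minimally generated by Koszul relations f_i*e_j - f_j*e_i (i<j): mu(Syz_1) = beta_2 = C(m,2) = m(m-1)/2
m=48
48*47/2 = 1128


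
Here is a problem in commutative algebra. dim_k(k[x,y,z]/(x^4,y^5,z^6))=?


Basis: x^iy^jz^k, i<4,j<5,k<6
4*5*6=120


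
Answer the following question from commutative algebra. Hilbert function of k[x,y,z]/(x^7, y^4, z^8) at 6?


Need i<7, j<4, k<8 with i+j+k=6.
For each i, j ranges over max(0,6-i-7)..min(3,6-i):
  i=0: j in [0,3] -> 4
  i=1: j in [0,3] -> 4
  i=2: j in [0,3] -> 4
  i=3: j in [0,3] -> 4
  i=4: j in [0,2] -> 3
  i=5: j in [0,1] -> 2
  i=6: j in [0,0] -> 1
H(6) = 4+4+4+4+3+2+1 = 22


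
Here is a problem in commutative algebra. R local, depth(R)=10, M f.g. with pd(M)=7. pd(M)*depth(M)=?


pd+depth=10
depth=10-7=3
pd*depth=7*3=21


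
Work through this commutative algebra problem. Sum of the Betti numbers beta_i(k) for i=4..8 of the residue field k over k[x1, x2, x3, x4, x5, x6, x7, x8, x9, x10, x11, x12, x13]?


Koszul resolution: beta_i(k)=C(n,i), n=13
C(13,4)=715, C(13,5)=1287, C(13,6)=1716, C(13,7)=1716, C(13,8)=1287
Sum=6721


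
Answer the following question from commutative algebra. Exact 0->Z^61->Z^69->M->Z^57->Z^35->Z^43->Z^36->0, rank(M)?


Alt sum=0:
(-1)^0*61 + (-1)^1*69 + (-1)^2*? + (-1)^3*57 + (-1)^4*35 + (-1)^5*43 + (-1)^6*36=0
rank(M)=37


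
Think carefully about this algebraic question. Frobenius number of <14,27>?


gcd(14,27)=1 => F=ab-a-b=14*27-14-27=378-41=337


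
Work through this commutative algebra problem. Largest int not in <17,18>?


gcd(17,18)=1 => F=ab-a-b=17*18-17-18=306-35=271


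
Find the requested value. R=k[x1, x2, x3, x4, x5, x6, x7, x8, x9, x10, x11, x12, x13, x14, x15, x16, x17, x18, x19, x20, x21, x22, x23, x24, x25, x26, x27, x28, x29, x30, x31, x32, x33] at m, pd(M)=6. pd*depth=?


pd+depth=33
depth=33-6=27
pd*depth=6*27=162


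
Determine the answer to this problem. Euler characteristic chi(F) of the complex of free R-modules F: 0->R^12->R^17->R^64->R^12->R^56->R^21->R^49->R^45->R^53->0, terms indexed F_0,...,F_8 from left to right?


chi = sum (-1)^i * rank:
(-1)^0*12=12
(-1)^1*17=-17
(-1)^2*64=64
(-1)^3*12=-12
(-1)^4*56=56
(-1)^5*21=-21
(-1)^6*49=49
(-1)^7*45=-45
(-1)^8*53=53
chi=139


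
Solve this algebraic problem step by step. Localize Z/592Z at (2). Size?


2-primary part: 592=2^4*37
Size=2^4=16


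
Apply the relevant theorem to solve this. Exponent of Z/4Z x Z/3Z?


Exponent = lcm of the cyclic orders; pairwise coprime => product.
2^2*3^1=4*3=12


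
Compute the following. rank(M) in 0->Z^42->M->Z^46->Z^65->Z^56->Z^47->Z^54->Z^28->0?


Alt sum=0:
(-1)^0*42 + (-1)^1*? + (-1)^2*46 + (-1)^3*65 + (-1)^4*56 + (-1)^5*47 + (-1)^6*54 + (-1)^7*28=0
rank(M)=58


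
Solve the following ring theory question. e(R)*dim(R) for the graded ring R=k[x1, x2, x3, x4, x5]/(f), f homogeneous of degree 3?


e(R)=deg(f)=3, dim(R)=5-1=4
e*dim=3*4=12


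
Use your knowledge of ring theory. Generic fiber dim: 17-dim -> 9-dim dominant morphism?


dim(fiber)=dim(X)-dim(Y)=17-9=8


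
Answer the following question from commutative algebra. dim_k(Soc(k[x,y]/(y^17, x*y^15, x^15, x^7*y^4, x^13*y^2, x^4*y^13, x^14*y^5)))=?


Socle = ann(m) = span of standard monomials u with x*u, y*u in I (staircase corners).
Redundant generators: x^14*y^5
Minimal generators: x^15, x^13*y^2, x^7*y^4, x^4*y^13, x*y^15, y^17
Corners: y^16, x^3y^14, x^6y^12, x^12y^3, x^14y
Socle dim=5


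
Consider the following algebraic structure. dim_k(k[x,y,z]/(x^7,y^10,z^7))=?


Basis: x^iy^jz^k, i<7,j<10,k<7
7*10*7=490


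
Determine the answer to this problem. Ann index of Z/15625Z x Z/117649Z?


Exponent = lcm of the cyclic orders; pairwise coprime => product.
5^6*7^6=15625*117649=1838265625


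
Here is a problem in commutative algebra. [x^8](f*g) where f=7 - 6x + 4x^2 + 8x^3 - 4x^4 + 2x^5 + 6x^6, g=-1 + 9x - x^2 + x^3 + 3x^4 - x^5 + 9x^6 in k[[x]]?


[x^8] = sum a_i*b_j, i+j=8
  4*9=36
  8*-1=-8
  -4*3=-12
  2*1=2
  6*-1=-6
Sum=12


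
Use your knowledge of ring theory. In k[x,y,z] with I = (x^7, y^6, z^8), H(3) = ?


Need i<7, j<6, k<8 with i+j+k=3.
For each i, j ranges over max(0,3-i-7)..min(5,3-i):
  i=0: j in [0,3] -> 4
  i=1: j in [0,2] -> 3
  i=2: j in [0,1] -> 2
  i=3: j in [0,0] -> 1
H(3) = 4+3+2+1 = 10


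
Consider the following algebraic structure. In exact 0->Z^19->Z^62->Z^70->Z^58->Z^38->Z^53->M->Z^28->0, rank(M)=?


Alt sum=0:
(-1)^0*19 + (-1)^1*62 + (-1)^2*70 + (-1)^3*58 + (-1)^4*38 + (-1)^5*53 + (-1)^6*? + (-1)^7*28=0
rank(M)=74


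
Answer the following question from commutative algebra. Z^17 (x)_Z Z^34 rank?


rank(M(x)N) = rank(M)*rank(N)
17*34 = 578


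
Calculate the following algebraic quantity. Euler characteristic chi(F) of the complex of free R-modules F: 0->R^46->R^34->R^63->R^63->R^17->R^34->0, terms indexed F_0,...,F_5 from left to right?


chi = sum (-1)^i * rank:
(-1)^0*46=46
(-1)^1*34=-34
(-1)^2*63=63
(-1)^3*63=-63
(-1)^4*17=17
(-1)^5*34=-34
chi=-5


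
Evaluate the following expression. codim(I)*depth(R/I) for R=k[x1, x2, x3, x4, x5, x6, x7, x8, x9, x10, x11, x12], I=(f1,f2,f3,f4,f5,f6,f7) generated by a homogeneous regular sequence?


codim=7, depth=dim(R/I)=12-7=5
Product=7*5=35


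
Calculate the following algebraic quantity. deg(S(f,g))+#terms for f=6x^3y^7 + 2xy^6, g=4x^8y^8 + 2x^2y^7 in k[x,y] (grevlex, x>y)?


LT(f)=6x^3y^7, LT(g)=4x^8y^8
lcm(LM)=x^8y^8
S(f,g) (scaled by 24 to clear denominators) = 4x^5y*f - 6*g = 8x^6y^7 - 12x^2y^7
2 terms, deg 13.
13+2=15


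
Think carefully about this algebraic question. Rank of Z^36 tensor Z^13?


rank(M(x)N) = rank(M)*rank(N)
36*13 = 468


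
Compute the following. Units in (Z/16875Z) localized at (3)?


Local ring = Z/27Z.
phi(27) = 3^2*(3-1) = 18


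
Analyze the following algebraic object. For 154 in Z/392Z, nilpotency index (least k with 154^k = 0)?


154^k mod 392:
k=1: 154
k=2: 196
k=3: 0
First zero at k = 3


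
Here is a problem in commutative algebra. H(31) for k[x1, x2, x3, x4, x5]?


C(d+n-1,n-1)=C(35,4)=52360


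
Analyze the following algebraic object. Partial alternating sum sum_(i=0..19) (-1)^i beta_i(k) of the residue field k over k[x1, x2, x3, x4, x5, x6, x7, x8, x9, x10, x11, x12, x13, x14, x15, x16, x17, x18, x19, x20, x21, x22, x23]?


Koszul resolution: beta_i(k)=C(n,i), n=23
sum_(i=0..p) (-1)^i C(n,i) = (-1)^p C(n-1,p)
(-1)^19*C(22,19) = (-1)^19*1540 = -1540


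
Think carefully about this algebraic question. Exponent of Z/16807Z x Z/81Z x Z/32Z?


Exponent = lcm of the cyclic orders; pairwise coprime => product.
7^5*3^4*2^5=16807*81*32=43563744


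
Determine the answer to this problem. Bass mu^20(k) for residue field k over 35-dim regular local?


C(n,i)=C(35,20)=3247943160


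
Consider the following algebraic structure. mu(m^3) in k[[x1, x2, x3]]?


C(n+d-1,d)=C(5,3)=10


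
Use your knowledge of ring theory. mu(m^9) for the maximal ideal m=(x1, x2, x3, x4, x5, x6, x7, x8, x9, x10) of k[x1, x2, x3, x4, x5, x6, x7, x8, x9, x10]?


Graded Nakayama: mu(m^d) = dim_k (m^d/m^(d+1)) = #degree-9 monomials in 10 vars
C(n+d-1,d)=C(18,9)=48620


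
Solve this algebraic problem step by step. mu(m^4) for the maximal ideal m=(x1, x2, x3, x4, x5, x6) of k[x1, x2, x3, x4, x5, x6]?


Graded Nakayama: mu(m^d) = dim_k (m^d/m^(d+1)) = #degree-4 monomials in 6 vars
C(n+d-1,d)=C(9,4)=126


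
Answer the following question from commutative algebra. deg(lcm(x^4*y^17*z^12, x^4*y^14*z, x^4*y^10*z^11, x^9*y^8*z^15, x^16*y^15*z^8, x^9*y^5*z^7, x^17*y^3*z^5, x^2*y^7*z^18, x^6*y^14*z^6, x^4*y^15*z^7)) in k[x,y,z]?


lcm = componentwise max:
x: max(4,4,4,9,16,9,17,2,6,4)=17
y: max(17,14,10,8,15,5,3,7,14,15)=17
z: max(12,1,11,15,8,7,5,18,6,7)=18
Total=17+17+18=52


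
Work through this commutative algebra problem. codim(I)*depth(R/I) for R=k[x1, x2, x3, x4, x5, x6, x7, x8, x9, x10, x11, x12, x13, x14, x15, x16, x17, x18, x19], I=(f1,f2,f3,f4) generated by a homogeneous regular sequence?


codim=4, depth=dim(R/I)=19-4=15
Product=4*15=60


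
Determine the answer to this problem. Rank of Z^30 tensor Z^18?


rank(M(x)N) = rank(M)*rank(N)
30*18 = 540


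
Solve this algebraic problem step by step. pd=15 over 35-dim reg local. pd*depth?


pd+depth=35
depth=35-15=20
pd*depth=15*20=300


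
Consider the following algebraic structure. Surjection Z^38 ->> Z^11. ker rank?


rank(ker) = 38-11 = 27


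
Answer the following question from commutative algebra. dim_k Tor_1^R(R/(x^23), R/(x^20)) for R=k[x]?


Tor_1(R/I,R/J)=(I cap J)/IJ=(x^23)/(x^43)
dim=43-23=min(23,20)=20


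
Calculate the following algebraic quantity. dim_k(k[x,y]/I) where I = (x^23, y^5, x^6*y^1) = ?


k[x,y]/I, I = (x^23, y^5, x^6*y^1)
Rect: 23x5=115. Corner: (23-6)x(5-1)=68.
dim = 115-68 = 47


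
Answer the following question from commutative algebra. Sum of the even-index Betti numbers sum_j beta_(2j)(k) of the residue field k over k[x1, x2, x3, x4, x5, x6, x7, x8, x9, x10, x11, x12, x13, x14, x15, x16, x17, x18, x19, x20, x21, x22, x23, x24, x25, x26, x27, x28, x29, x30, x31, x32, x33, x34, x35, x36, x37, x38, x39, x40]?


Koszul resolution: beta_i(k)=C(n,i), n=40
sum_even C(40,i) = 2^(n-1) = 2^39 = 549755813888


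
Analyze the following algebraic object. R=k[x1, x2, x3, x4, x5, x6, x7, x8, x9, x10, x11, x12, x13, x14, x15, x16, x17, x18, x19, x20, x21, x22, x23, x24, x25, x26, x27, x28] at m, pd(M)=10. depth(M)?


pd+depth=depth(R)=28
depth=28-10=18


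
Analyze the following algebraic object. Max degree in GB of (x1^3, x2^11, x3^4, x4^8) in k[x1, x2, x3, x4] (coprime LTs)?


Pure powers, coprime LTs => already GB.
Degrees: 3, 11, 4, 8
Max=11


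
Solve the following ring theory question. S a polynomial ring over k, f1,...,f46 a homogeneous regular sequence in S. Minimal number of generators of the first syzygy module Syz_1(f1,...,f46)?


Regular sequence => Koszul complex is the minimal free resolution.
Syz_1 minimally generated by Koszul relations f_i*e_j - f_j*e_i (i<j): mu(Syz_1) = beta_2 = C(m,2) = m(m-1)/2
m=46
46*45/2 = 1035


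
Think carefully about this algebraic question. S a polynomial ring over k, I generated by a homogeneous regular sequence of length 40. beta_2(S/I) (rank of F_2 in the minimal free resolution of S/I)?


Regular sequence => Koszul complex is the minimal free resolution.
Syz_1 minimally generated by Koszul relations f_i*e_j - f_j*e_i (i<j): mu(Syz_1) = beta_2 = C(m,2) = m(m-1)/2
m=40
40*39/2 = 780


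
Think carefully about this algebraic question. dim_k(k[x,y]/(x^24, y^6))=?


Basis: x^i*y^j, i<24, j<6
24*6=144


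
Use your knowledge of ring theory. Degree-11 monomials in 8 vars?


C(d+n-1,n-1)=C(18,7)=31824


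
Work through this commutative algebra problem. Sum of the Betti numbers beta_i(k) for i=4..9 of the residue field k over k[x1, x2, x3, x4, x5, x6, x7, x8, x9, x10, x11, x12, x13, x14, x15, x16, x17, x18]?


Koszul resolution: beta_i(k)=C(n,i), n=18
C(18,4)=3060, C(18,5)=8568, C(18,6)=18564, C(18,7)=31824, C(18,8)=43758, C(18,9)=48620
Sum=154394


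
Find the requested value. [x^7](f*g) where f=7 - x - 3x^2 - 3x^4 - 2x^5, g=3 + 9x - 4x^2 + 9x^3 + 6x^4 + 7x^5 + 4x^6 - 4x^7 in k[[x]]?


[x^7] = sum a_i*b_j, i+j=7
  7*-4=-28
  -1*4=-4
  -3*7=-21
  -3*9=-27
  -2*-4=8
Sum=-72


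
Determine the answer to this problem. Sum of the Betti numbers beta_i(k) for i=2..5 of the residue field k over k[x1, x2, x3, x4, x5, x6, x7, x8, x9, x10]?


Koszul resolution: beta_i(k)=C(n,i), n=10
C(10,2)=45, C(10,3)=120, C(10,4)=210, C(10,5)=252
Sum=627


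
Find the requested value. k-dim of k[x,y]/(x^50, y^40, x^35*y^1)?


k[x,y]/I, I = (x^50, y^40, x^35*y^1)
Rect: 50x40=2000. Corner: (50-35)x(40-1)=585.
dim = 2000-585 = 1415


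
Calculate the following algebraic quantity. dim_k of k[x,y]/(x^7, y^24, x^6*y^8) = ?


k[x,y]/I, I = (x^7, y^24, x^6*y^8)
Rect: 7x24=168. Corner: (7-6)x(24-8)=16.
dim = 168-16 = 152


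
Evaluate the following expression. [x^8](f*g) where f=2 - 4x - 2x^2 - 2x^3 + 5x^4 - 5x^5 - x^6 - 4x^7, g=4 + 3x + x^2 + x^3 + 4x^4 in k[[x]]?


[x^8] = sum a_i*b_j, i+j=8
  5*4=20
  -5*1=-5
  -1*1=-1
  -4*3=-12
Sum=2


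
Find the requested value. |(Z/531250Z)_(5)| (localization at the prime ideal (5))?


5-primary part: 531250=5^6*34
Size=5^6=15625


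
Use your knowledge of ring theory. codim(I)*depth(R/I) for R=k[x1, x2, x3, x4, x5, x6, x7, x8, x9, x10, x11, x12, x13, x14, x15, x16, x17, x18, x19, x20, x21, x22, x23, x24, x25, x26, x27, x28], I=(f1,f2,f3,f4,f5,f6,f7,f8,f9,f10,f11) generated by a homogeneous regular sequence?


codim=11, depth=dim(R/I)=28-11=17
Product=11*17=187


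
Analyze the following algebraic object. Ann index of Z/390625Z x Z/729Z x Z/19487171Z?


Exponent = lcm of the cyclic orders; pairwise coprime => product.
5^8*3^6*11^7=390625*729*19487171=5549276429296875


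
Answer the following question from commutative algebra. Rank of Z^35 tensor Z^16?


rank(M(x)N) = rank(M)*rank(N)
35*16 = 560


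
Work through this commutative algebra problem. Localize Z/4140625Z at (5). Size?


5-primary part: 4140625=5^7*53
Size=5^7=78125


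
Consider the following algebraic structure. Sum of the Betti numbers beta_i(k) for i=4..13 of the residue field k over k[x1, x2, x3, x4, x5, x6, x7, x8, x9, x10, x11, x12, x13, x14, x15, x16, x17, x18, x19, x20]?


Koszul resolution: beta_i(k)=C(n,i), n=20
C(20,4)=4845, C(20,5)=15504, C(20,6)=38760, C(20,7)=77520, C(20,8)=125970, C(20,9)=167960, C(20,10)=184756, C(20,11)=167960, C(20,12)=125970, C(20,13)=77520
Sum=986765


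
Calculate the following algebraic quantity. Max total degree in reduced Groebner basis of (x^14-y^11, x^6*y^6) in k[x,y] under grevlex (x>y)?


LT(f1)=x^14, LT(f2)=x^6y^6, lcm=x^14y^6
S(f1,f2) = y^6*f1 - x^8*f2 = -y^17
Reduced GB = {f1, f2, y^17}; degrees 14, 12, 17
Max = 17


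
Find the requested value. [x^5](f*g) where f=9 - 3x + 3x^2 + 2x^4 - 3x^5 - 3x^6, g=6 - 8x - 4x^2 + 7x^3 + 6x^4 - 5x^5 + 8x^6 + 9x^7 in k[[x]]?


[x^5] = sum a_i*b_j, i+j=5
  9*-5=-45
  -3*6=-18
  3*7=21
  2*-8=-16
  -3*6=-18
Sum=-76


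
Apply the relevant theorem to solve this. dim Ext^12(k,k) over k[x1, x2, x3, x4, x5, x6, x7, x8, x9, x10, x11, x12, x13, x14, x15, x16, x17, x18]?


C(n,i)=C(18,12)=18564


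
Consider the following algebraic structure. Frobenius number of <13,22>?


gcd(13,22)=1 => F=ab-a-b=13*22-13-22=286-35=251


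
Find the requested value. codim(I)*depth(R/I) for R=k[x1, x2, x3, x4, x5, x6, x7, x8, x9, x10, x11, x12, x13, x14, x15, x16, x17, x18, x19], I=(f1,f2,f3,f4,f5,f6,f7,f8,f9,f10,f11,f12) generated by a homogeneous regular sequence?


codim=12, depth=dim(R/I)=19-12=7
Product=12*7=84


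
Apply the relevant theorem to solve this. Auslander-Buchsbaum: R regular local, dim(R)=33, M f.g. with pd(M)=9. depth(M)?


pd+depth=depth(R)=33
depth=33-9=24


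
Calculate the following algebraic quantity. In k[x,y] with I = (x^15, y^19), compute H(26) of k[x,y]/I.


k[x,y], I = (x^15, y^19), d = 26
Need i < 15 and d-i < 19.
Range: 8 <= i <= 14.
H(26) = 7


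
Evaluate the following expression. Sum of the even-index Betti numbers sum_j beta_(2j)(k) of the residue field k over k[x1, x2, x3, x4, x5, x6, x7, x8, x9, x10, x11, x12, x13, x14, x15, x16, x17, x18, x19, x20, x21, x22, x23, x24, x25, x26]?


Koszul resolution: beta_i(k)=C(n,i), n=26
sum_even C(26,i) = 2^(n-1) = 2^25 = 33554432


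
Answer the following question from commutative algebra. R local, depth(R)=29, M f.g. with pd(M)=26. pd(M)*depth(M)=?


pd+depth=29
depth=29-26=3
pd*depth=26*3=78


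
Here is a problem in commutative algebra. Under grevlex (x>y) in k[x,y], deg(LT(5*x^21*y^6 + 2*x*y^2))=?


LT: 5*x^21*y^6
deg_x=21, deg_y=6
Total=21+6=27


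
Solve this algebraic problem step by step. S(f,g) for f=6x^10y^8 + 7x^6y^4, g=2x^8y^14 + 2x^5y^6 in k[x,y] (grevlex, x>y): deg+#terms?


LT(f)=6x^10y^8, LT(g)=2x^8y^14
lcm(LM)=x^10y^14
S(f,g) (scaled by 12 to clear denominators) = 2y^6*f - 6x^2*g = 14x^6y^10 - 12x^7y^6
2 terms, deg 16.
16+2=18


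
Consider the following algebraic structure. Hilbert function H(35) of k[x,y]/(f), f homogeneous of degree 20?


H(t)=d for t>=d-1.
d=20, t=35
H(35)=20


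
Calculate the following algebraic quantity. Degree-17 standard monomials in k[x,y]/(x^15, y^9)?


k[x,y], I = (x^15, y^9), d = 17
Need i < 15 and d-i < 9.
Range: 9 <= i <= 14.
H(17) = 6


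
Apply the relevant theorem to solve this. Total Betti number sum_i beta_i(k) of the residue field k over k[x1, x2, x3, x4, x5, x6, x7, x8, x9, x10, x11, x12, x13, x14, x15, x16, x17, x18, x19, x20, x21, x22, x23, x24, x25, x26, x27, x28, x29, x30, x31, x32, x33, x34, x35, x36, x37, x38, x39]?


Koszul resolution: beta_i(k)=C(n,i), n=39
sum_i C(39,i) = 2^39 = 549755813888


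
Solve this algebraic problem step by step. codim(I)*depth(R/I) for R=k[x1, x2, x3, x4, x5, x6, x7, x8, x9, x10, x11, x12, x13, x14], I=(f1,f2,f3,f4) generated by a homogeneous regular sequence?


codim=4, depth=dim(R/I)=14-4=10
Product=4*10=40


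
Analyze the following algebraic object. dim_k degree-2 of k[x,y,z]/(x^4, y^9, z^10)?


Need i<4, j<9, k<10 with i+j+k=2.
For each i, j ranges over max(0,2-i-9)..min(8,2-i):
  i=0: j in [0,2] -> 3
  i=1: j in [0,1] -> 2
  i=2: j in [0,0] -> 1
H(2) = 3+2+1 = 6


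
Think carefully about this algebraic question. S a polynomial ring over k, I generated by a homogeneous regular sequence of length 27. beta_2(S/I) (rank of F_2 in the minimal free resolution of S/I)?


Regular sequence => Koszul complex is the minimal free resolution.
Syz_1 minimally generated by Koszul relations f_i*e_j - f_j*e_i (i<j): mu(Syz_1) = beta_2 = C(m,2) = m(m-1)/2
m=27
27*26/2 = 351


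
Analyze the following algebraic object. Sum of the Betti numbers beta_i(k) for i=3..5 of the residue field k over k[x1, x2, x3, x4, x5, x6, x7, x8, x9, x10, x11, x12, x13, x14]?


Koszul resolution: beta_i(k)=C(n,i), n=14
C(14,3)=364, C(14,4)=1001, C(14,5)=2002
Sum=3367


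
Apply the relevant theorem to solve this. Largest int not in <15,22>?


gcd(15,22)=1 => F=ab-a-b=15*22-15-22=330-37=293


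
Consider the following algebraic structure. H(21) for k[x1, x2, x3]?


C(d+n-1,n-1)=C(23,2)=253


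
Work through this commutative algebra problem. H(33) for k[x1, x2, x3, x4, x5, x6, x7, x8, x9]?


C(d+n-1,n-1)=C(41,8)=95548245


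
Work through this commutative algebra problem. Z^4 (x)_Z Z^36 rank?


rank(M(x)N) = rank(M)*rank(N)
4*36 = 144


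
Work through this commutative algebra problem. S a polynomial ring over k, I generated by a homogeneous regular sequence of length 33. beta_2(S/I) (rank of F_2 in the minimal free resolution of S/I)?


Regular sequence => Koszul complex is the minimal free resolution.
Syz_1 minimally generated by Koszul relations f_i*e_j - f_j*e_i (i<j): mu(Syz_1) = beta_2 = C(m,2) = m(m-1)/2
m=33
33*32/2 = 528


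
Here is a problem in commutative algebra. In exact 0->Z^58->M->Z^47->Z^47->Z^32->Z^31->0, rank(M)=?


Alt sum=0:
(-1)^0*58 + (-1)^1*? + (-1)^2*47 + (-1)^3*47 + (-1)^4*32 + (-1)^5*31=0
rank(M)=59


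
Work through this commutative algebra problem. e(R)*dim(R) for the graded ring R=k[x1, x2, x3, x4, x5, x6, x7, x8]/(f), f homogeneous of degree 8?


e(R)=deg(f)=8, dim(R)=8-1=7
e*dim=8*7=56


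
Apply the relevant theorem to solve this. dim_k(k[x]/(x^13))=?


Basis: 1,x,...,x^12
dim=13


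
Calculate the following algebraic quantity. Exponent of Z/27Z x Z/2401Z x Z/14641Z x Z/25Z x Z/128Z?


Exponent = lcm of the cyclic orders; pairwise coprime => product.
3^3*7^4*11^4*5^2*2^7=27*2401*14641*25*128=3037222742400


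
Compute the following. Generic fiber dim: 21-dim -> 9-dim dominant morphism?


dim(fiber)=dim(X)-dim(Y)=21-9=12


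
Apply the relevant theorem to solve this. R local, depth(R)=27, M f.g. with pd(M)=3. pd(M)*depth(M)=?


pd+depth=27
depth=27-3=24
pd*depth=3*24=72


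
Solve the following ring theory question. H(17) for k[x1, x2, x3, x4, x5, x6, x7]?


C(d+n-1,n-1)=C(23,6)=100947


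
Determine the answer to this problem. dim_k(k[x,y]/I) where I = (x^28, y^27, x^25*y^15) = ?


k[x,y]/I, I = (x^28, y^27, x^25*y^15)
Rect: 28x27=756. Corner: (28-25)x(27-15)=36.
dim = 756-36 = 720


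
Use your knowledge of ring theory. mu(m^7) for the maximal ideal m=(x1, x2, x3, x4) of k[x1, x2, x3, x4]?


Graded Nakayama: mu(m^d) = dim_k (m^d/m^(d+1)) = #degree-7 monomials in 4 vars
C(n+d-1,d)=C(10,7)=120


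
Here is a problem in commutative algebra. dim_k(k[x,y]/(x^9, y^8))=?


Basis: x^i*y^j, i<9, j<8
9*8=72


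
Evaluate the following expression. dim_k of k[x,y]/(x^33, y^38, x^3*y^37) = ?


k[x,y]/I, I = (x^33, y^38, x^3*y^37)
Rect: 33x38=1254. Corner: (33-3)x(38-37)=30.
dim = 1254-30 = 1224


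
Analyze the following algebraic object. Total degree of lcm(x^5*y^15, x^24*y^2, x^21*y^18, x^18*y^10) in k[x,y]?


lcm = componentwise max:
x: max(5,24,21,18)=24
y: max(15,2,18,10)=18
Total=24+18=42


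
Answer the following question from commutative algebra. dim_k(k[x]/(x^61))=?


Basis: 1,x,...,x^60
dim=61


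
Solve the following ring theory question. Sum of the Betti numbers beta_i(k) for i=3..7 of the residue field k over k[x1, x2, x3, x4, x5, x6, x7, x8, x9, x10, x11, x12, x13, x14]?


Koszul resolution: beta_i(k)=C(n,i), n=14
C(14,3)=364, C(14,4)=1001, C(14,5)=2002, C(14,6)=3003, C(14,7)=3432
Sum=9802


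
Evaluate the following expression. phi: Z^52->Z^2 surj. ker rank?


rank(ker) = 52-2 = 50


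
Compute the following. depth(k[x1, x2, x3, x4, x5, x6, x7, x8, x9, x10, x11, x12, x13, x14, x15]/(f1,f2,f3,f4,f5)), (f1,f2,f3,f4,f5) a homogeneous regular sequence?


depth(R)=15
depth(R/I)=15-5=10


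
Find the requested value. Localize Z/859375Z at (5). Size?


5-primary part: 859375=5^7*11
Size=5^7=78125


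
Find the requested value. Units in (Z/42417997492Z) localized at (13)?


Local ring = Z/10604499373Z.
phi(10604499373) = 13^8*(13-1) = 9788768652


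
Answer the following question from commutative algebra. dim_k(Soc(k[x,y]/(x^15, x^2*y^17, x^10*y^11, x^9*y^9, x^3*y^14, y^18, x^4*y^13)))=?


Socle = ann(m) = span of standard monomials u with x*u, y*u in I (staircase corners).
Redundant generators: x^10*y^11
Minimal generators: x^15, x^9*y^9, x^4*y^13, x^3*y^14, x^2*y^17, y^18
Corners: xy^17, x^2y^16, x^3y^13, x^8y^12, x^14y^8
Socle dim=5


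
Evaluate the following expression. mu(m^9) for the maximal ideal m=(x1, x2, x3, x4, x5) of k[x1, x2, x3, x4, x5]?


Graded Nakayama: mu(m^d) = dim_k (m^d/m^(d+1)) = #degree-9 monomials in 5 vars
C(n+d-1,d)=C(13,9)=715


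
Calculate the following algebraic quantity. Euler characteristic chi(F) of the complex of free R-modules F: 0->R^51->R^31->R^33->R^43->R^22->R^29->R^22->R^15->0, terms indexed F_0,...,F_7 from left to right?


chi = sum (-1)^i * rank:
(-1)^0*51=51
(-1)^1*31=-31
(-1)^2*33=33
(-1)^3*43=-43
(-1)^4*22=22
(-1)^5*29=-29
(-1)^6*22=22
(-1)^7*15=-15
chi=10


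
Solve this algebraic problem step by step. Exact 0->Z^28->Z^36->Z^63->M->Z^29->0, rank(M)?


Alt sum=0:
(-1)^0*28 + (-1)^1*36 + (-1)^2*63 + (-1)^3*? + (-1)^4*29=0
rank(M)=84


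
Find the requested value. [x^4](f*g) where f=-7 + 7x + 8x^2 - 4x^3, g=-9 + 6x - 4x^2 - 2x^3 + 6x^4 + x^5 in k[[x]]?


[x^4] = sum a_i*b_j, i+j=4
  -7*6=-42
  7*-2=-14
  8*-4=-32
  -4*6=-24
Sum=-112


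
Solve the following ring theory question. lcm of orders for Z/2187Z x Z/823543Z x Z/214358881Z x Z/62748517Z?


Exponent = lcm of the cyclic orders; pairwise coprime => product.
3^7*7^7*11^8*13^7=2187*823543*214358881*62748517=24225905039837500365423057
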